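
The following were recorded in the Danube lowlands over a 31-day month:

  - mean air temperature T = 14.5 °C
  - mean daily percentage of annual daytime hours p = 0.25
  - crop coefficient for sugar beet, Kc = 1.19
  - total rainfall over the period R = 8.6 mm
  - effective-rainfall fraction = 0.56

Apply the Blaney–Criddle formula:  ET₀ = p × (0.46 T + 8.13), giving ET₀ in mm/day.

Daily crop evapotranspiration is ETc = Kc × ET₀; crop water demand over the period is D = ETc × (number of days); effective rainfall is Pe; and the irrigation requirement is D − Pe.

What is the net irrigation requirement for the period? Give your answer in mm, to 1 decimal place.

131.7 mm

ET₀ = 0.25 × (0.46 × 14.5 + 8.13) = 0.25 × 14.800 = 3.7000 mm/d
ETc = Kc × ET₀ = 1.19 × 3.7000 = 4.4030 mm/d
Crop demand D = ETc × 31 d = 4.4030 × 31 = 136.493 mm
Pe = 0.56 × 8.6 = 4.816 mm
D − Pe = 136.493 − 4.816 = 131.677 mm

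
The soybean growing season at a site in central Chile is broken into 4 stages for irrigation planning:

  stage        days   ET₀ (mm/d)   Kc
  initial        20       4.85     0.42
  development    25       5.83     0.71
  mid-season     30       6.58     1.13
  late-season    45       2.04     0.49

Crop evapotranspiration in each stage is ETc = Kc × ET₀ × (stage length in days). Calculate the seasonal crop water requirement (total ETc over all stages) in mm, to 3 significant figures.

initial: 0.42 × 4.85 × 20 = 40.74 mm
development: 0.71 × 5.83 × 25 = 103.48 mm
mid-season: 1.13 × 6.58 × 30 = 223.06 mm
late-season: 0.49 × 2.04 × 45 = 44.98 mm
Seasonal total = 412.26 mm

412 mm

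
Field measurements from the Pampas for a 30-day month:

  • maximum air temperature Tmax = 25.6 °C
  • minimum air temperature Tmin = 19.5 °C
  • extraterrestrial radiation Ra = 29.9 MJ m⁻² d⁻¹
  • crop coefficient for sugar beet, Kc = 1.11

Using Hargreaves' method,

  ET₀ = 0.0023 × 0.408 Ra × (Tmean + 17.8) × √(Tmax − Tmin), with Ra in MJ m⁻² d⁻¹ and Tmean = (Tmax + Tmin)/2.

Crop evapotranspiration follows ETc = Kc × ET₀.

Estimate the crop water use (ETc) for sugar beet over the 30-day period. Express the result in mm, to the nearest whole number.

93 mm

Tmean = (25.6 + 19.5)/2 = 22.55 °C
0.408 Ra = 0.408 × 29.9 = 12.1992 mm/d equivalent
ET₀ = 0.0023 × 12.1992 × (22.55 + 17.8) × √6.1 = 0.0023 × 12.1992 × 40.35 × 2.4698 = 2.7962 mm/d
ETc = Kc × ET₀ = 1.11 × 2.7962 = 3.1038 mm/d
Over 30 days: 3.1038 × 30 = 93.114 mm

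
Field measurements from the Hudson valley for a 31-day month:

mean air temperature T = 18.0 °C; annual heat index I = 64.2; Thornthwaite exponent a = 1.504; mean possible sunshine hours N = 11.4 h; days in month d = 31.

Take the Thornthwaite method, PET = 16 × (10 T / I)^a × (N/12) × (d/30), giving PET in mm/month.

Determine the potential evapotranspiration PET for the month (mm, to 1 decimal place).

10T/I = 10 × 18.0 / 64.2 = 2.8037
(10T/I)^a = 2.8037^1.504 = 4.7140
Uncorrected PET = 16 × 4.7140 = 75.424 mm
Correction = (N/12)(d/30) = (11.4/12)(31/30) = 0.9817
PET = 75.424 × 0.9817 = 74.044 mm/month

74.0 mm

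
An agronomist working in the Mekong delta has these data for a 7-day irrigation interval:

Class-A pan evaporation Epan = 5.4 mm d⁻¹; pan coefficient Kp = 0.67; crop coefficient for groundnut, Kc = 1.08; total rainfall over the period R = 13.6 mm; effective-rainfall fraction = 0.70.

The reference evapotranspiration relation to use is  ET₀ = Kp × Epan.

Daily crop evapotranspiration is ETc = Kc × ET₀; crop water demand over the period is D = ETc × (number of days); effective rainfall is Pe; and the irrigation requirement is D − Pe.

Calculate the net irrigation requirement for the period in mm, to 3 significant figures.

ET₀ = 0.67 × 5.4 = 3.6180 mm/d
ETc = Kc × ET₀ = 1.08 × 3.6180 = 3.9074 mm/d
Crop demand D = ETc × 7 d = 3.9074 × 7 = 27.352 mm
Pe = 0.70 × 13.6 = 9.520 mm
D − Pe = 27.352 − 9.520 = 17.832 mm

17.8 mm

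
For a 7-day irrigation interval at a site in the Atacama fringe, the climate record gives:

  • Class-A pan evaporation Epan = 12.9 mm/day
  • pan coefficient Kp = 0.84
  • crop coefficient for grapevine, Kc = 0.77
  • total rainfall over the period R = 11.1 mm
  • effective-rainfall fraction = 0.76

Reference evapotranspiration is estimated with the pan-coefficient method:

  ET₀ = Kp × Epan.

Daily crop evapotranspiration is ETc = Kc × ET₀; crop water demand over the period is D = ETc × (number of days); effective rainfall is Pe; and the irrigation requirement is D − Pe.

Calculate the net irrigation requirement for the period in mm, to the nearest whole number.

50 mm

ET₀ = 0.84 × 12.9 = 10.8360 mm/d
ETc = Kc × ET₀ = 0.77 × 10.8360 = 8.3437 mm/d
Crop demand D = ETc × 7 d = 8.3437 × 7 = 58.406 mm
Pe = 0.76 × 11.1 = 8.436 mm
D − Pe = 58.406 − 8.436 = 49.970 mm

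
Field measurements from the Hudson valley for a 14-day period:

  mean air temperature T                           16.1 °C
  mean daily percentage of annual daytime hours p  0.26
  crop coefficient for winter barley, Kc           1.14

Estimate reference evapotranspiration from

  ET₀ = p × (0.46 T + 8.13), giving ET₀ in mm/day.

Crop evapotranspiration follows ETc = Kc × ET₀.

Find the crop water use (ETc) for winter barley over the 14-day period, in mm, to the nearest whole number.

ET₀ = 0.26 × (0.46 × 16.1 + 8.13) = 0.26 × 15.536 = 4.0394 mm/d
ETc = Kc × ET₀ = 1.14 × 4.0394 = 4.6049 mm/d
Over 14 days: 4.6049 × 14 = 64.469 mm

64 mm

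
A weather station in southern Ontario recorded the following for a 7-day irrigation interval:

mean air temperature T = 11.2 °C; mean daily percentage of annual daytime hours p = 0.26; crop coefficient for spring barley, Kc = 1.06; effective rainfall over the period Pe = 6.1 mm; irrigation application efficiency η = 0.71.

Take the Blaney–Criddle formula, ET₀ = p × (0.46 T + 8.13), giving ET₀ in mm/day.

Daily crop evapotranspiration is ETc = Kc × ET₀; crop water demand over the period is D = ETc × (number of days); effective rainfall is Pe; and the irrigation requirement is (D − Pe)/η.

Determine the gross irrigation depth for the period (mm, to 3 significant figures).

ET₀ = 0.26 × (0.46 × 11.2 + 8.13) = 0.26 × 13.282 = 3.4533 mm/d
ETc = Kc × ET₀ = 1.06 × 3.4533 = 3.6605 mm/d
Crop demand D = ETc × 7 d = 3.6605 × 7 = 25.624 mm
D − Pe = 25.624 − 6.1 = 19.524 mm
Gross irrigation = 19.524 / 0.71 = 27.499 mm

27.5 mm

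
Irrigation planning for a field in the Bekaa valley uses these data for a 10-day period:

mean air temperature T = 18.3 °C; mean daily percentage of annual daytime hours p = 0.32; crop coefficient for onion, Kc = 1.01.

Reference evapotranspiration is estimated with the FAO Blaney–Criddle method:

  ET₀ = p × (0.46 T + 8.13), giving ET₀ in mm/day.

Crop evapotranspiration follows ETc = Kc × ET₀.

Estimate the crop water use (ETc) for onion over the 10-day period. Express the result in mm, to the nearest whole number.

ET₀ = 0.32 × (0.46 × 18.3 + 8.13) = 0.32 × 16.548 = 5.2954 mm/d
ETc = Kc × ET₀ = 1.01 × 5.2954 = 5.3484 mm/d
Over 10 days: 5.3484 × 10 = 53.484 mm

53 mm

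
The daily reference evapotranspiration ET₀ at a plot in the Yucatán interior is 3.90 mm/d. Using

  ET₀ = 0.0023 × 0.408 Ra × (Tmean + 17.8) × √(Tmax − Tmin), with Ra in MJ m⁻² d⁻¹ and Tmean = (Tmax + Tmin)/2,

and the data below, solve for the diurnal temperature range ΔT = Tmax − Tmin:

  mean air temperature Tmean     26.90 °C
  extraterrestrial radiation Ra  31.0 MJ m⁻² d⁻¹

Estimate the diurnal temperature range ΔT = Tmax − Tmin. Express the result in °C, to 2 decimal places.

9.00 °C

√ΔT = ET₀ / [0.0023 × 0.408 × Ra × (Tmean+17.8)] = 3.90 / (0.0023 × 12.6480 × 44.70) = 2.9992
ΔT = 2.9992² = 8.995 °C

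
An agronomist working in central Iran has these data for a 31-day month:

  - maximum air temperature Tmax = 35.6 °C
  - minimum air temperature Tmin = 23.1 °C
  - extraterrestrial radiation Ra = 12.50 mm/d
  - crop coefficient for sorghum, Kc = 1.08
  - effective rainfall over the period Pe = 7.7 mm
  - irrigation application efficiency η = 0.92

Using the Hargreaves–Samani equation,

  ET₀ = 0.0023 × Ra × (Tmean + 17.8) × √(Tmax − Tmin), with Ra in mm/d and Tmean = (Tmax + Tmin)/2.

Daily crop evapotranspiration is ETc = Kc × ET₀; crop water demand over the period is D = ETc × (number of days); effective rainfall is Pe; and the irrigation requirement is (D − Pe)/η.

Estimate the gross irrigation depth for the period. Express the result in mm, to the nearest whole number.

Tmean = (35.6 + 23.1)/2 = 29.35 °C
ET₀ = 0.0023 × 12.50 × (29.35 + 17.8) × √12.5 = 0.0023 × 12.50 × 47.15 × 3.5355 = 4.7926 mm/d
ETc = Kc × ET₀ = 1.08 × 4.7926 = 5.1760 mm/d
Crop demand D = ETc × 31 d = 5.1760 × 31 = 160.456 mm
D − Pe = 160.456 − 7.7 = 152.756 mm
Gross irrigation = 152.756 / 0.92 = 166.039 mm

166 mm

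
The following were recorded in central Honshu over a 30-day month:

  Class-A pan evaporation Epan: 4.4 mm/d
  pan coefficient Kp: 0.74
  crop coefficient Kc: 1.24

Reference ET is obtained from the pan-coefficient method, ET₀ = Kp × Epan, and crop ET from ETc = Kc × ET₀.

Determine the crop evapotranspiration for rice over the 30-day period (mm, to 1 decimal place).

121.1 mm

ET₀ = 0.74 × 4.4 = 3.2560 mm/d
ETc = Kc × ET₀ = 1.24 × 3.2560 = 4.0374 mm/d
Over 30 days: 4.0374 × 30 = 121.122 mm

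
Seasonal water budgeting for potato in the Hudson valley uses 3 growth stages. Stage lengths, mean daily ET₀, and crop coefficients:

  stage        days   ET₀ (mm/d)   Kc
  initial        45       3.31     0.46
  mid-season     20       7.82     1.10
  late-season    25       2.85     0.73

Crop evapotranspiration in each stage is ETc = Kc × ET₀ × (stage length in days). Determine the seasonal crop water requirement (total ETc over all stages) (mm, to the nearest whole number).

initial: 0.46 × 3.31 × 45 = 68.52 mm
mid-season: 1.10 × 7.82 × 20 = 172.04 mm
late-season: 0.73 × 2.85 × 25 = 52.01 mm
Seasonal total = 292.57 mm

293 mm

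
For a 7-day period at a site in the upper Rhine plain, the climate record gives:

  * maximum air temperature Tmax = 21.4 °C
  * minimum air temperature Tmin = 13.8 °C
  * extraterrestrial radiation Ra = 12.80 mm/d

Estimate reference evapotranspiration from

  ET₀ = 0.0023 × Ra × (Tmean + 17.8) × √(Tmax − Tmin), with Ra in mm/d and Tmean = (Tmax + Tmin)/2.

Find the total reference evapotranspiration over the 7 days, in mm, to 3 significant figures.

Tmean = (21.4 + 13.8)/2 = 17.60 °C
ET₀ = 0.0023 × 12.80 × (17.60 + 17.8) × √7.6 = 0.0023 × 12.80 × 35.40 × 2.7568 = 2.8731 mm/d
Over 7 days: 2.8731 × 7 = 20.112 mm

20.1 mm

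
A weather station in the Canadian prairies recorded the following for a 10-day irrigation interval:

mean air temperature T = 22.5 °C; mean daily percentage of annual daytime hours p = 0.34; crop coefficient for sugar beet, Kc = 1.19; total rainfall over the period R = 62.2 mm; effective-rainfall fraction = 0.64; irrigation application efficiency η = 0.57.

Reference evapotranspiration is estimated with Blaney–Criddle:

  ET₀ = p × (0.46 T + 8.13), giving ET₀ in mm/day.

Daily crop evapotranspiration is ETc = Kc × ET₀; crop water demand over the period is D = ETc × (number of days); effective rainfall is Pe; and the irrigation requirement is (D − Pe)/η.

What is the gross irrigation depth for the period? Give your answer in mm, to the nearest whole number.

ET₀ = 0.34 × (0.46 × 22.5 + 8.13) = 0.34 × 18.480 = 6.2832 mm/d
ETc = Kc × ET₀ = 1.19 × 6.2832 = 7.4770 mm/d
Crop demand D = ETc × 10 d = 7.4770 × 10 = 74.770 mm
Pe = 0.64 × 62.2 = 39.808 mm
D − Pe = 74.770 − 39.808 = 34.962 mm
Gross irrigation = 34.962 / 0.57 = 61.337 mm

61 mm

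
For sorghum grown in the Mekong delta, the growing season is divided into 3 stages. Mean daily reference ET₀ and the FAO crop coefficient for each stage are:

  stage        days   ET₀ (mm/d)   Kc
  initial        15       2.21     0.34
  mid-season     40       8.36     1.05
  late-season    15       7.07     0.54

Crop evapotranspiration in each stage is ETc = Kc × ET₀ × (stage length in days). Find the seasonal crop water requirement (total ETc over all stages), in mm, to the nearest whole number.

420 mm

initial: 0.34 × 2.21 × 15 = 11.27 mm
mid-season: 1.05 × 8.36 × 40 = 351.12 mm
late-season: 0.54 × 7.07 × 15 = 57.27 mm
Seasonal total = 419.66 mm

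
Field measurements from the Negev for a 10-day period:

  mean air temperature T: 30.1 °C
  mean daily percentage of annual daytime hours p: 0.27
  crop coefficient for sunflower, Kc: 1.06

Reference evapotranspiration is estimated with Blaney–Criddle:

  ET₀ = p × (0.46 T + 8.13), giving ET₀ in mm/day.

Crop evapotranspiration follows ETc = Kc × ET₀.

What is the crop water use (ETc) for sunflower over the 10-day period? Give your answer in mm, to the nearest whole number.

ET₀ = 0.27 × (0.46 × 30.1 + 8.13) = 0.27 × 21.976 = 5.9335 mm/d
ETc = Kc × ET₀ = 1.06 × 5.9335 = 6.2895 mm/d
Over 10 days: 6.2895 × 10 = 62.895 mm

63 mm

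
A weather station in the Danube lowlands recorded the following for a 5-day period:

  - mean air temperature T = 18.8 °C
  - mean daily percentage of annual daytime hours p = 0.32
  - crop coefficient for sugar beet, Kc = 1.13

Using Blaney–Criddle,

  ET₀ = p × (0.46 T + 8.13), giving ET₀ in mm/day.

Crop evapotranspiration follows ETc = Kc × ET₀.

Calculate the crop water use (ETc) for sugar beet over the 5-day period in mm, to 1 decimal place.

ET₀ = 0.32 × (0.46 × 18.8 + 8.13) = 0.32 × 16.778 = 5.3690 mm/d
ETc = Kc × ET₀ = 1.13 × 5.3690 = 6.0670 mm/d
Over 5 days: 6.0670 × 5 = 30.335 mm

30.3 mm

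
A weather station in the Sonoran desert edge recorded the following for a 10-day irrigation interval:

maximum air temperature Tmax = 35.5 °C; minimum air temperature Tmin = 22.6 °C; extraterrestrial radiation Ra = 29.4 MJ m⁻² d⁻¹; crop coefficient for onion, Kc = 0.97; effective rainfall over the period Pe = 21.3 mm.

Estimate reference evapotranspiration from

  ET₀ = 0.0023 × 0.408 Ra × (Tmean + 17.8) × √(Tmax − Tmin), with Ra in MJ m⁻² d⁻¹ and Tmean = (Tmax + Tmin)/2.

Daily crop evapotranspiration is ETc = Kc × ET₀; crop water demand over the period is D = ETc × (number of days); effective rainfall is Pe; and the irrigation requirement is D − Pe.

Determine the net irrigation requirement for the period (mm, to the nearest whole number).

Tmean = (35.5 + 22.6)/2 = 29.05 °C
0.408 Ra = 0.408 × 29.4 = 11.9952 mm/d equivalent
ET₀ = 0.0023 × 11.9952 × (29.05 + 17.8) × √12.9 = 0.0023 × 11.9952 × 46.85 × 3.5917 = 4.6424 mm/d
ETc = Kc × ET₀ = 0.97 × 4.6424 = 4.5031 mm/d
Crop demand D = ETc × 10 d = 4.5031 × 10 = 45.031 mm
D − Pe = 45.031 − 21.3 = 23.731 mm

24 mm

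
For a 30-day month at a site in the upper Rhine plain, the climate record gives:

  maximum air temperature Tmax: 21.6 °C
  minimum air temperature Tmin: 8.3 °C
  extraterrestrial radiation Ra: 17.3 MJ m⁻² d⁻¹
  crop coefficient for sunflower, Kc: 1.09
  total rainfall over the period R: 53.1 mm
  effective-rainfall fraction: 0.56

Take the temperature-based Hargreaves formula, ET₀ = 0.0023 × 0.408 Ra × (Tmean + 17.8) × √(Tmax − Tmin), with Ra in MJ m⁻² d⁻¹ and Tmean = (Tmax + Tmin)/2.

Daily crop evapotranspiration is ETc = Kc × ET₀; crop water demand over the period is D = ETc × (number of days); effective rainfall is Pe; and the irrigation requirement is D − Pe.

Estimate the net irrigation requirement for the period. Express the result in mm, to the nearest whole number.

Tmean = (21.6 + 8.3)/2 = 14.95 °C
0.408 Ra = 0.408 × 17.3 = 7.0584 mm/d equivalent
ET₀ = 0.0023 × 7.0584 × (14.95 + 17.8) × √13.3 = 0.0023 × 7.0584 × 32.75 × 3.6469 = 1.9390 mm/d
ETc = Kc × ET₀ = 1.09 × 1.9390 = 2.1135 mm/d
Crop demand D = ETc × 30 d = 2.1135 × 30 = 63.405 mm
Pe = 0.56 × 53.1 = 29.736 mm
D − Pe = 63.405 − 29.736 = 33.669 mm

34 mm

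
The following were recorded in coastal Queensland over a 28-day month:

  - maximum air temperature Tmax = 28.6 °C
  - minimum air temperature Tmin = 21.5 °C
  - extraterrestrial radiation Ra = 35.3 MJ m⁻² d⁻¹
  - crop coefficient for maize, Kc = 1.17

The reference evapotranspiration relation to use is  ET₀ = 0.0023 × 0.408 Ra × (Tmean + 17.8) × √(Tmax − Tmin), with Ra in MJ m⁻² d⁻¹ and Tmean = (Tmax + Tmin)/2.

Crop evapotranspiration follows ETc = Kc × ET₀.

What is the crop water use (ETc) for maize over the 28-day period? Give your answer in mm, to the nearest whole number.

Tmean = (28.6 + 21.5)/2 = 25.05 °C
0.408 Ra = 0.408 × 35.3 = 14.4024 mm/d equivalent
ET₀ = 0.0023 × 14.4024 × (25.05 + 17.8) × √7.1 = 0.0023 × 14.4024 × 42.85 × 2.6646 = 3.7822 mm/d
ETc = Kc × ET₀ = 1.17 × 3.7822 = 4.4252 mm/d
Over 28 days: 4.4252 × 28 = 123.906 mm

124 mm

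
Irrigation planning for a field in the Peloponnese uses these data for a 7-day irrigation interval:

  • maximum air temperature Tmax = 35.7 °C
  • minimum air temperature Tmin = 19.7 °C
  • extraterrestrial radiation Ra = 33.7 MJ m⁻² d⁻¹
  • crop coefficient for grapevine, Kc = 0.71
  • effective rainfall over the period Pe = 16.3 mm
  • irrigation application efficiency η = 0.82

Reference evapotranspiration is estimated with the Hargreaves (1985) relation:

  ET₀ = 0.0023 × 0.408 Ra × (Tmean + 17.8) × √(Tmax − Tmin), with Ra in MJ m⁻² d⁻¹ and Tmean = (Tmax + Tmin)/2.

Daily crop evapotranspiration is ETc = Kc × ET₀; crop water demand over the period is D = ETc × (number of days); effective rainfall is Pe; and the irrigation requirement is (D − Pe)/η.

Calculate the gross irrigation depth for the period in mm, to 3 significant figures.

15.0 mm

Tmean = (35.7 + 19.7)/2 = 27.70 °C
0.408 Ra = 0.408 × 33.7 = 13.7496 mm/d equivalent
ET₀ = 0.0023 × 13.7496 × (27.70 + 17.8) × √16.0 = 0.0023 × 13.7496 × 45.50 × 4.0000 = 5.7556 mm/d
ETc = Kc × ET₀ = 0.71 × 5.7556 = 4.0865 mm/d
Crop demand D = ETc × 7 d = 4.0865 × 7 = 28.606 mm
D − Pe = 28.606 − 16.3 = 12.306 mm
Gross irrigation = 12.306 / 0.82 = 15.007 mm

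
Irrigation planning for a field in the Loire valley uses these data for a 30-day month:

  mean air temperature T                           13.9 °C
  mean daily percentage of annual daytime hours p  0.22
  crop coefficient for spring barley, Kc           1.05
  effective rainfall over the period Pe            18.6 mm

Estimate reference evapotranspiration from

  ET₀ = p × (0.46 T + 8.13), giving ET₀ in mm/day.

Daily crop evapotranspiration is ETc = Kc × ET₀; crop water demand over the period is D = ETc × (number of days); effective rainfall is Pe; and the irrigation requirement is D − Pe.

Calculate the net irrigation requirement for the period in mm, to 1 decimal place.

ET₀ = 0.22 × (0.46 × 13.9 + 8.13) = 0.22 × 14.524 = 3.1953 mm/d
ETc = Kc × ET₀ = 1.05 × 3.1953 = 3.3551 mm/d
Crop demand D = ETc × 30 d = 3.3551 × 30 = 100.653 mm
D − Pe = 100.653 − 18.6 = 82.053 mm

82.1 mm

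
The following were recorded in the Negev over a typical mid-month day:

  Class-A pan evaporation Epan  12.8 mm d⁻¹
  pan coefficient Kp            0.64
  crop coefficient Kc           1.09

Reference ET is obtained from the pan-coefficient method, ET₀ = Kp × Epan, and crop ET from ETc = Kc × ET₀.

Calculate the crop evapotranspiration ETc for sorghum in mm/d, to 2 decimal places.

ET₀ = 0.64 × 12.8 = 8.1920 mm/d
ETc = Kc × ET₀ = 1.09 × 8.1920 = 8.9293 mm/d

8.93 mm/d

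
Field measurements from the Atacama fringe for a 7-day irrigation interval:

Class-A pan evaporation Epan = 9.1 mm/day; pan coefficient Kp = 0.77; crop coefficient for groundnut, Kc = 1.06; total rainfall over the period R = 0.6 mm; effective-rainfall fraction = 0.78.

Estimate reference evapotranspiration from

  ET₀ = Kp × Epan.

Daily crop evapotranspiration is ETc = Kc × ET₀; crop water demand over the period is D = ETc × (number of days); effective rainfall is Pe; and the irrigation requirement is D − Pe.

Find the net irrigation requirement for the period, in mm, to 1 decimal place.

51.5 mm

ET₀ = 0.77 × 9.1 = 7.0070 mm/d
ETc = Kc × ET₀ = 1.06 × 7.0070 = 7.4274 mm/d
Crop demand D = ETc × 7 d = 7.4274 × 7 = 51.992 mm
Pe = 0.78 × 0.6 = 0.468 mm
D − Pe = 51.992 − 0.468 = 51.524 mm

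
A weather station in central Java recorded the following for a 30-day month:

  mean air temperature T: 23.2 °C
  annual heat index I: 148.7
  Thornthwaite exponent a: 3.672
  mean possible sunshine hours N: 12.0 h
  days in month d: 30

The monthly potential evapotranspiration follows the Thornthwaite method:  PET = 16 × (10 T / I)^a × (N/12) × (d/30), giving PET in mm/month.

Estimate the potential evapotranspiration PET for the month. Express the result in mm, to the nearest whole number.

82 mm

10T/I = 10 × 23.2 / 148.7 = 1.5602
(10T/I)^a = 1.5602^3.672 = 5.1210
Uncorrected PET = 16 × 5.1210 = 81.936 mm
Correction = (N/12)(d/30) = (12.0/12)(30/30) = 1.0000
PET = 81.936 × 1.0000 = 81.936 mm/month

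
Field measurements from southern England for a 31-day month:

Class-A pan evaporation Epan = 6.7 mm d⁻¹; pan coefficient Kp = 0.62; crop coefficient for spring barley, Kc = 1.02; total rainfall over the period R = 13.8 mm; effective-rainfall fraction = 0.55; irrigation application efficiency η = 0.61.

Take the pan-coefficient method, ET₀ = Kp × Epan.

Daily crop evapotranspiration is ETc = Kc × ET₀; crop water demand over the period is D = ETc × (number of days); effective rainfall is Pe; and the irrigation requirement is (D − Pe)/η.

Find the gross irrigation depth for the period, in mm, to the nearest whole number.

ET₀ = 0.62 × 6.7 = 4.1540 mm/d
ETc = Kc × ET₀ = 1.02 × 4.1540 = 4.2371 mm/d
Crop demand D = ETc × 31 d = 4.2371 × 31 = 131.350 mm
Pe = 0.55 × 13.8 = 7.590 mm
D − Pe = 131.350 − 7.590 = 123.760 mm
Gross irrigation = 123.760 / 0.61 = 202.885 mm

203 mm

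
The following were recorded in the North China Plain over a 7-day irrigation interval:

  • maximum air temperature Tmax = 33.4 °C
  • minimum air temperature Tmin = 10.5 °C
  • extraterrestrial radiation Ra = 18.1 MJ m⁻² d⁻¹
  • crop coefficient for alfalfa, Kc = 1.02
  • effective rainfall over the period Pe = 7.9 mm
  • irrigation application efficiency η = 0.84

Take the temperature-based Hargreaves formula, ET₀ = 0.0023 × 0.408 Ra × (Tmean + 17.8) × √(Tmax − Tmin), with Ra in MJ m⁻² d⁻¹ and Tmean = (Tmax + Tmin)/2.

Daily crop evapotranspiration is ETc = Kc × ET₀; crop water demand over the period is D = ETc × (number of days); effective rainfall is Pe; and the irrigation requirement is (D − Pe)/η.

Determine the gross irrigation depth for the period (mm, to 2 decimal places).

18.06 mm

Tmean = (33.4 + 10.5)/2 = 21.95 °C
0.408 Ra = 0.408 × 18.1 = 7.3848 mm/d equivalent
ET₀ = 0.0023 × 7.3848 × (21.95 + 17.8) × √22.9 = 0.0023 × 7.3848 × 39.75 × 4.7854 = 3.2309 mm/d
ETc = Kc × ET₀ = 1.02 × 3.2309 = 3.2955 mm/d
Crop demand D = ETc × 7 d = 3.2955 × 7 = 23.069 mm
D − Pe = 23.069 − 7.9 = 15.169 mm
Gross irrigation = 15.169 / 0.84 = 18.058 mm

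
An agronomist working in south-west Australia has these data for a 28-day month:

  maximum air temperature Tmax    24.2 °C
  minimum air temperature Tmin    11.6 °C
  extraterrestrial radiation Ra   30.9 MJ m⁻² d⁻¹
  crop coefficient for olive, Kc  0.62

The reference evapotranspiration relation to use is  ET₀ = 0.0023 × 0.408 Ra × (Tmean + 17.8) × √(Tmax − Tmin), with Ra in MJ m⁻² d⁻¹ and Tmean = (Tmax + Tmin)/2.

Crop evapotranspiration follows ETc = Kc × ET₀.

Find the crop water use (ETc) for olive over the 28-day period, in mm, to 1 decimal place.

Tmean = (24.2 + 11.6)/2 = 17.90 °C
0.408 Ra = 0.408 × 30.9 = 12.6072 mm/d equivalent
ET₀ = 0.0023 × 12.6072 × (17.90 + 17.8) × √12.6 = 0.0023 × 12.6072 × 35.70 × 3.5496 = 3.6745 mm/d
ETc = Kc × ET₀ = 0.62 × 3.6745 = 2.2782 mm/d
Over 28 days: 2.2782 × 28 = 63.790 mm

63.8 mm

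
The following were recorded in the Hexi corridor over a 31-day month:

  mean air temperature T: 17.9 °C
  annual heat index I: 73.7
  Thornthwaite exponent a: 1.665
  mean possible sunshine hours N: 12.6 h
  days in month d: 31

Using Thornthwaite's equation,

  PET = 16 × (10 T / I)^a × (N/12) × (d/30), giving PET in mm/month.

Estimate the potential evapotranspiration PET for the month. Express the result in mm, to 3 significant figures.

10T/I = 10 × 17.9 / 73.7 = 2.4288
(10T/I)^a = 2.4288^1.665 = 4.3820
Uncorrected PET = 16 × 4.3820 = 70.112 mm
Correction = (N/12)(d/30) = (12.6/12)(31/30) = 1.0850
PET = 70.112 × 1.0850 = 76.072 mm/month

76.1 mm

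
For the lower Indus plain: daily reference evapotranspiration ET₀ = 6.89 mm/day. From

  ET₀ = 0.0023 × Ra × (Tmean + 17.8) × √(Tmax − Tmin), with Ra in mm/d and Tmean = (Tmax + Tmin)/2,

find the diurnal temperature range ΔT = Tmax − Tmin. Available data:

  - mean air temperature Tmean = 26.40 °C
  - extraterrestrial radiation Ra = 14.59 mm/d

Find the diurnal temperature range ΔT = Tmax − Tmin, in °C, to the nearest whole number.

22 °C

√ΔT = ET₀ / [0.0023 × Ra × (Tmean+17.8)] = 6.89 / (0.0023 × 14.59 × 44.20) = 4.6453
ΔT = 4.6453² = 21.579 °C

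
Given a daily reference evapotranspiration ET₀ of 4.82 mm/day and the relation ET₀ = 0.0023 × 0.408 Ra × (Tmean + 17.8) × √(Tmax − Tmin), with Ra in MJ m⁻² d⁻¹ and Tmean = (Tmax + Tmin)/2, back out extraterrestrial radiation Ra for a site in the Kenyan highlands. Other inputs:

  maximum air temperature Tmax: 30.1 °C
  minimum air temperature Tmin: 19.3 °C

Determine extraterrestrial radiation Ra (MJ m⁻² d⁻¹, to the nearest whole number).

Tmean = (30.1+19.3)/2 = 24.70 °C; ΔT = 10.8
Ra = ET₀ / [0.0023 × 0.408 × (Tmean+17.8) × √ΔT]
   = 4.82 / (0.0023 × 0.408 × 42.50 × 3.2863) = 36.776 MJ m⁻² d⁻¹

37 MJ m⁻² d⁻¹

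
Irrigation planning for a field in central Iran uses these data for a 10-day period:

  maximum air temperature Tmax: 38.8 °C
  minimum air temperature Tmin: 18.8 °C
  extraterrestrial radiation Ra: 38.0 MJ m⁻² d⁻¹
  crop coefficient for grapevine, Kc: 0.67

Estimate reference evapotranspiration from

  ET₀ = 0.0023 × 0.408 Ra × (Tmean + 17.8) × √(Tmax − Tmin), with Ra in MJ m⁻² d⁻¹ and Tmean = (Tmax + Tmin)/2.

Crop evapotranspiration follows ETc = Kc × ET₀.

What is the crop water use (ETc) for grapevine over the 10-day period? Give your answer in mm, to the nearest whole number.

Tmean = (38.8 + 18.8)/2 = 28.80 °C
0.408 Ra = 0.408 × 38.0 = 15.5040 mm/d equivalent
ET₀ = 0.0023 × 15.5040 × (28.80 + 17.8) × √20.0 = 0.0023 × 15.5040 × 46.60 × 4.4721 = 7.4314 mm/d
ETc = Kc × ET₀ = 0.67 × 7.4314 = 4.9790 mm/d
Over 10 days: 4.9790 × 10 = 49.790 mm

50 mm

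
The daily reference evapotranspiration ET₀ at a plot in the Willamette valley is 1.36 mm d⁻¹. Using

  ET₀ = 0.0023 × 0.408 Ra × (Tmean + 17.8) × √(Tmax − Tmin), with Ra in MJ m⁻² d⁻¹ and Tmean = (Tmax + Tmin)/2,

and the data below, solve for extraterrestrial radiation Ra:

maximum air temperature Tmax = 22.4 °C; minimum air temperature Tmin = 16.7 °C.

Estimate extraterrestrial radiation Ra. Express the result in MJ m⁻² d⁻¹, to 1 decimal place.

16.3 MJ m⁻² d⁻¹

Tmean = (22.4+16.7)/2 = 19.55 °C; ΔT = 5.7
Ra = ET₀ / [0.0023 × 0.408 × (Tmean+17.8) × √ΔT]
   = 1.36 / (0.0023 × 0.408 × 37.35 × 2.3875) = 16.252 MJ m⁻² d⁻¹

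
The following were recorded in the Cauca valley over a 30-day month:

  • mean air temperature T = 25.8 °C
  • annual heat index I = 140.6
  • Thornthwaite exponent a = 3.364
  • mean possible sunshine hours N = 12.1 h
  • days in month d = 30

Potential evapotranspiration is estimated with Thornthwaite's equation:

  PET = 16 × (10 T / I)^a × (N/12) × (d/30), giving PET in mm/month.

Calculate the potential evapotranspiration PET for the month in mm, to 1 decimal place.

10T/I = 10 × 25.8 / 140.6 = 1.8350
(10T/I)^a = 1.8350^3.364 = 7.7068
Uncorrected PET = 16 × 7.7068 = 123.309 mm
Correction = (N/12)(d/30) = (12.1/12)(30/30) = 1.0083
PET = 123.309 × 1.0083 = 124.332 mm/month

124.3 mm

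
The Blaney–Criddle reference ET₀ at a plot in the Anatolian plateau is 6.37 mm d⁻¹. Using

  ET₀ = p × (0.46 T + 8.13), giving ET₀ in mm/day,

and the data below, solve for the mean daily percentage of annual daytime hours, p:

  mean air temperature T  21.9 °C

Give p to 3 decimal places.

0.350

p = ET₀ / (0.46 T + 8.13) = 6.37 / (0.46 × 21.9 + 8.13) = 6.37 / 18.204 = 0.3499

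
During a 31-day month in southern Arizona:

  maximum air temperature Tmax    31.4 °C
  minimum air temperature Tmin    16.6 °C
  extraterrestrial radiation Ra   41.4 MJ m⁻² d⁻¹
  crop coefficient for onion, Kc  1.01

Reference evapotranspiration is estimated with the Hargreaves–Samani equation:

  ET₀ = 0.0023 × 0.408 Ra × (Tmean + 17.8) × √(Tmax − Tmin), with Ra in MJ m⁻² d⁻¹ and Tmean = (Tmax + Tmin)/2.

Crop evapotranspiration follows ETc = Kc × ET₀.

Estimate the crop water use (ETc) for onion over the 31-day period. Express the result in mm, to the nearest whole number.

196 mm

Tmean = (31.4 + 16.6)/2 = 24.00 °C
0.408 Ra = 0.408 × 41.4 = 16.8912 mm/d equivalent
ET₀ = 0.0023 × 16.8912 × (24.00 + 17.8) × √14.8 = 0.0023 × 16.8912 × 41.80 × 3.8471 = 6.2474 mm/d
ETc = Kc × ET₀ = 1.01 × 6.2474 = 6.3099 mm/d
Over 31 days: 6.3099 × 31 = 195.607 mm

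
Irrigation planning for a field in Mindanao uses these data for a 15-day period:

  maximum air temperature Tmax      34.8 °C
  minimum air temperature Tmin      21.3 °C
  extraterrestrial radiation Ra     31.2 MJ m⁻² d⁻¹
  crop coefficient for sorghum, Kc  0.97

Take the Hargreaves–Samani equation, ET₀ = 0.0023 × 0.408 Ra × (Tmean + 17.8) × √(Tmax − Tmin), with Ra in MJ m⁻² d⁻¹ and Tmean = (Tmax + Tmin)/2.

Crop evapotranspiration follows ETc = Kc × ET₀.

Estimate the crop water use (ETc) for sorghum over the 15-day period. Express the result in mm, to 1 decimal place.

71.8 mm

Tmean = (34.8 + 21.3)/2 = 28.05 °C
0.408 Ra = 0.408 × 31.2 = 12.7296 mm/d equivalent
ET₀ = 0.0023 × 12.7296 × (28.05 + 17.8) × √13.5 = 0.0023 × 12.7296 × 45.85 × 3.6742 = 4.9322 mm/d
ETc = Kc × ET₀ = 0.97 × 4.9322 = 4.7842 mm/d
Over 15 days: 4.7842 × 15 = 71.763 mm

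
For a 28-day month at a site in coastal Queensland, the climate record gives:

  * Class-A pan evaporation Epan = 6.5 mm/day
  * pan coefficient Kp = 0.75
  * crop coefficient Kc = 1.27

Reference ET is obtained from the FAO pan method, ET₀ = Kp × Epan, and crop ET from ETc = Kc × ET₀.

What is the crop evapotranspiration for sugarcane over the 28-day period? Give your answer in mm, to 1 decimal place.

ET₀ = 0.75 × 6.5 = 4.8750 mm/d
ETc = Kc × ET₀ = 1.27 × 4.8750 = 6.1913 mm/d
Over 28 days: 6.1913 × 28 = 173.356 mm

173.4 mm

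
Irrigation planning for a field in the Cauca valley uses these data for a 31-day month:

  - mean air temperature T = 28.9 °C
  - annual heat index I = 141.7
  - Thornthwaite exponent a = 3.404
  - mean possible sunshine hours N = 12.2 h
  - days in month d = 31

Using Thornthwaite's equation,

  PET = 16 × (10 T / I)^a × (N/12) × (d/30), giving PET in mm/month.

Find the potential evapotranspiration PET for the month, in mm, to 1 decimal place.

190.2 mm

10T/I = 10 × 28.9 / 141.7 = 2.0395
(10T/I)^a = 2.0395^3.404 = 11.3141
Uncorrected PET = 16 × 11.3141 = 181.026 mm
Correction = (N/12)(d/30) = (12.2/12)(31/30) = 1.0506
PET = 181.026 × 1.0506 = 190.186 mm/month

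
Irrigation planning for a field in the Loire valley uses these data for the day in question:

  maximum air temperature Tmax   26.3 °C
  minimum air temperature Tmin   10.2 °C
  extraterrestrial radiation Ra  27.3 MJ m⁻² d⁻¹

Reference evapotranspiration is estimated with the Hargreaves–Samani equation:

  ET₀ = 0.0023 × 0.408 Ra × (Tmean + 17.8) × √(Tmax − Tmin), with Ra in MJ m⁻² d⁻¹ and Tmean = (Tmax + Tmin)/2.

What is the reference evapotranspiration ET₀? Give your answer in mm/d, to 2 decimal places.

3.71 mm/d

Tmean = (26.3 + 10.2)/2 = 18.25 °C
0.408 Ra = 0.408 × 27.3 = 11.1384 mm/d equivalent
ET₀ = 0.0023 × 11.1384 × (18.25 + 17.8) × √16.1 = 0.0023 × 11.1384 × 36.05 × 4.0125 = 3.7057 mm/d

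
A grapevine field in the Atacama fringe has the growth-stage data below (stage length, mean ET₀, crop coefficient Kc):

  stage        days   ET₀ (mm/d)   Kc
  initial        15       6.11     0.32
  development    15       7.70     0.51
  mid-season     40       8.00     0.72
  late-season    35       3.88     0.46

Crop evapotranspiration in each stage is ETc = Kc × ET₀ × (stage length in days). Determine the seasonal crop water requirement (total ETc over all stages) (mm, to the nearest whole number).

381 mm

initial: 0.32 × 6.11 × 15 = 29.33 mm
development: 0.51 × 7.70 × 15 = 58.91 mm
mid-season: 0.72 × 8.00 × 40 = 230.40 mm
late-season: 0.46 × 3.88 × 35 = 62.47 mm
Seasonal total = 381.11 mm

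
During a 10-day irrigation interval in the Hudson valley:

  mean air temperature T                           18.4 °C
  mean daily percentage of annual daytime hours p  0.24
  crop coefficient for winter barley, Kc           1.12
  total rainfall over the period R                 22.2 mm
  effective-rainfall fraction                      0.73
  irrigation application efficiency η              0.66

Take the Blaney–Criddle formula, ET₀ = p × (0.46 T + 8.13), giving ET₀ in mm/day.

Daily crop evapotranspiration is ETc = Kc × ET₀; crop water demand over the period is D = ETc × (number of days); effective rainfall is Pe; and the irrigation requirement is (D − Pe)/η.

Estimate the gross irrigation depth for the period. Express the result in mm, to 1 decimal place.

43.0 mm

ET₀ = 0.24 × (0.46 × 18.4 + 8.13) = 0.24 × 16.594 = 3.9826 mm/d
ETc = Kc × ET₀ = 1.12 × 3.9826 = 4.4605 mm/d
Crop demand D = ETc × 10 d = 4.4605 × 10 = 44.605 mm
Pe = 0.73 × 22.2 = 16.206 mm
D − Pe = 44.605 − 16.206 = 28.399 mm
Gross irrigation = 28.399 / 0.66 = 43.029 mm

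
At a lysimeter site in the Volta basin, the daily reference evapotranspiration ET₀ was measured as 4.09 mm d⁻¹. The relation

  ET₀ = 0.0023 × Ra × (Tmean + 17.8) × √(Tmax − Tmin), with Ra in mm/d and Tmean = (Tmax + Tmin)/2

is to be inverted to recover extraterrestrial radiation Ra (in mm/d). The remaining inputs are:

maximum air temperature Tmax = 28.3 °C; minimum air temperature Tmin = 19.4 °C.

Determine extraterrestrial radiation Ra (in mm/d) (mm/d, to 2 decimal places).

Tmean = 23.85 °C; √ΔT = 2.9833
Ra = ET₀ / [0.0023 × (Tmean+17.8) × √ΔT] = 4.09 / (0.0023 × 41.65 × 2.9833) = 14.311 mm/d

14.31 mm/d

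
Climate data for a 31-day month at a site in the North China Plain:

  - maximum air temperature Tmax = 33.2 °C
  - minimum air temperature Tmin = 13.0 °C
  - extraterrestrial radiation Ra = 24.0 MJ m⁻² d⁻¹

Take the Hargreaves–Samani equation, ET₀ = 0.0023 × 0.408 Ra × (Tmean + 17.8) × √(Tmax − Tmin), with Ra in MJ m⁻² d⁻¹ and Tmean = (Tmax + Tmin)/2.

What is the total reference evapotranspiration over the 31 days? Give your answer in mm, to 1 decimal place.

Tmean = (33.2 + 13.0)/2 = 23.10 °C
0.408 Ra = 0.408 × 24.0 = 9.7920 mm/d equivalent
ET₀ = 0.0023 × 9.7920 × (23.10 + 17.8) × √20.2 = 0.0023 × 9.7920 × 40.90 × 4.4944 = 4.1399 mm/d
Over 31 days: 4.1399 × 31 = 128.337 mm

128.3 mm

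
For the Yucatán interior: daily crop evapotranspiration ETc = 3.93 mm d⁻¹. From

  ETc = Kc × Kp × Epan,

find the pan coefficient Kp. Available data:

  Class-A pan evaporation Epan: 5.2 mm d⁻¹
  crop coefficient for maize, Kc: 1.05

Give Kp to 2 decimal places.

ETc = Kc × Kp × Epan  ⇒  Kp = ETc / (Kc × Epan)
Kp = 3.93 / (1.05 × 5.2) = 3.93 / 5.460 = 0.7198

0.72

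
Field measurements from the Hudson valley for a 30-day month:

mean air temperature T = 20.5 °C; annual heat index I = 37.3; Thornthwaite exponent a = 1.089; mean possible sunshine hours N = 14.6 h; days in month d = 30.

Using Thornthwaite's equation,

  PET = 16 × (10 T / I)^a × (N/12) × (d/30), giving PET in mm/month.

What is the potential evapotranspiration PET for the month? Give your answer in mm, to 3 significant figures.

10T/I = 10 × 20.5 / 37.3 = 5.4960
(10T/I)^a = 5.4960^1.089 = 6.3960
Uncorrected PET = 16 × 6.3960 = 102.336 mm
Correction = (N/12)(d/30) = (14.6/12)(30/30) = 1.2167
PET = 102.336 × 1.2167 = 124.512 mm/month

125 mm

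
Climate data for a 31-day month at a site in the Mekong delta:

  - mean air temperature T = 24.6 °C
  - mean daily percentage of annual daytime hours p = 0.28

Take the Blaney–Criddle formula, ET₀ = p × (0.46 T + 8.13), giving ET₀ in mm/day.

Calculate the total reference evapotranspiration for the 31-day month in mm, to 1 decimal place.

ET₀ = 0.28 × (0.46 × 24.6 + 8.13) = 0.28 × 19.446 = 5.4449 mm/d
Monthly total = 5.4449 × 31 = 168.792 mm

168.8 mm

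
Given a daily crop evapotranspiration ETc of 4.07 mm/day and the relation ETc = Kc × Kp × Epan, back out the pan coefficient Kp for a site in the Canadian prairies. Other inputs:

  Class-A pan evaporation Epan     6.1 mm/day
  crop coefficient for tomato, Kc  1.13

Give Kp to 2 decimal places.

ETc = Kc × Kp × Epan  ⇒  Kp = ETc / (Kc × Epan)
Kp = 4.07 / (1.13 × 6.1) = 4.07 / 6.893 = 0.5905

0.59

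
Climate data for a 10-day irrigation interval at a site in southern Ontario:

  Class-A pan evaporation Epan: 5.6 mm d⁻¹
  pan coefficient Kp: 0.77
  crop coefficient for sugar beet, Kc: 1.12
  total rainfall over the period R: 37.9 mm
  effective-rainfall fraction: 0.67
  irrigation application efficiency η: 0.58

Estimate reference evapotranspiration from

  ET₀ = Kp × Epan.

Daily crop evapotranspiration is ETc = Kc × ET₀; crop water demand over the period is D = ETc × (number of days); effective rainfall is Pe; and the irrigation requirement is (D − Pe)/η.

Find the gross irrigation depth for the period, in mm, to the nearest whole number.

39 mm

ET₀ = 0.77 × 5.6 = 4.3120 mm/d
ETc = Kc × ET₀ = 1.12 × 4.3120 = 4.8294 mm/d
Crop demand D = ETc × 10 d = 4.8294 × 10 = 48.294 mm
Pe = 0.67 × 37.9 = 25.393 mm
D − Pe = 48.294 − 25.393 = 22.901 mm
Gross irrigation = 22.901 / 0.58 = 39.484 mm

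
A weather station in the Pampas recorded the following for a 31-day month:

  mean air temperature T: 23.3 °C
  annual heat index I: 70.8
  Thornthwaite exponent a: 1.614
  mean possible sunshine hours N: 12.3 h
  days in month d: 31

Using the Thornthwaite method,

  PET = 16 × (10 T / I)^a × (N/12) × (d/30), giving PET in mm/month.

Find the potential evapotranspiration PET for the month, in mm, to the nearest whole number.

116 mm

10T/I = 10 × 23.3 / 70.8 = 3.2910
(10T/I)^a = 3.2910^1.614 = 6.8386
Uncorrected PET = 16 × 6.8386 = 109.418 mm
Correction = (N/12)(d/30) = (12.3/12)(31/30) = 1.0592
PET = 109.418 × 1.0592 = 115.896 mm/month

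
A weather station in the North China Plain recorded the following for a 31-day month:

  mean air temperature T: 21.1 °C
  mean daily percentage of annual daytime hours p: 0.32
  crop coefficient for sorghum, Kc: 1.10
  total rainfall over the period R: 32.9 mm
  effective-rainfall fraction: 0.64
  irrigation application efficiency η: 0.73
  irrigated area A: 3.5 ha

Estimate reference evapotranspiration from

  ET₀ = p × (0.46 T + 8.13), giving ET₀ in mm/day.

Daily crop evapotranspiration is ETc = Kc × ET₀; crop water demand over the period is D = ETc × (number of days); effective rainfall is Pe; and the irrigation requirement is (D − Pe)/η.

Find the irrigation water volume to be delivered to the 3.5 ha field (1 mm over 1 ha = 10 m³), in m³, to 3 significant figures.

8320 m³

ET₀ = 0.32 × (0.46 × 21.1 + 8.13) = 0.32 × 17.836 = 5.7075 mm/d
ETc = Kc × ET₀ = 1.10 × 5.7075 = 6.2783 mm/d
Crop demand D = ETc × 31 d = 6.2783 × 31 = 194.627 mm
Pe = 0.64 × 32.9 = 21.056 mm
D − Pe = 194.627 − 21.056 = 173.571 mm
Gross irrigation = 173.571 / 0.73 = 237.768 mm
Volume = 237.768 mm × 3.5 ha × 10 = 8321.9 m³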